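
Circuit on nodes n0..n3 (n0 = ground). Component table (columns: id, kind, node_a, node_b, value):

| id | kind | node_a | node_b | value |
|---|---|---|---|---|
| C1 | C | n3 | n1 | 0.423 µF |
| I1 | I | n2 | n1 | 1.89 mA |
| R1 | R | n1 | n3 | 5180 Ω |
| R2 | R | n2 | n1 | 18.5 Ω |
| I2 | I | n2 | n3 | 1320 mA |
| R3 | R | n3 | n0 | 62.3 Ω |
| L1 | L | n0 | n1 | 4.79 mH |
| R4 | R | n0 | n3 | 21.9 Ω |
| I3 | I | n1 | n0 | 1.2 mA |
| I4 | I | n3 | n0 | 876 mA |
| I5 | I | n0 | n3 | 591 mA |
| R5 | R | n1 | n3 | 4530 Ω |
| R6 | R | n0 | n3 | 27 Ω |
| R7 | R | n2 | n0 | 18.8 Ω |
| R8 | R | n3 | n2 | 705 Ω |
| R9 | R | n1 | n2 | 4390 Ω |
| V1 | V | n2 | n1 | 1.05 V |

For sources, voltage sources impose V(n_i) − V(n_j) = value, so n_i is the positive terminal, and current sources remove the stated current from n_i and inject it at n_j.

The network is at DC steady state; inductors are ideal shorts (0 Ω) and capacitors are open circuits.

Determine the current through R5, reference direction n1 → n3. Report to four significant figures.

MNA unknowns: 3 node voltages V₁..V_3 plus 2 source currents (L1, V1)
C1: Y=0.000 on G[3,1]
I1: z[2]−=0.00189, z[1]+=0.00189
R1: Y=0.0001931 on G[1,3]
R2: Y=0.05405 on G[2,1]
I2: z[2]−=1.32, z[3]+=1.32
R3: Y=0.01605 on G[3,0]
L1: row V0−V1=0, i_L1 at 0,1
R4: Y=0.04566 on G[0,3]
I3: z[1]−=0.0012, z[0]+=0.0012
I4: z[3]−=0.876, z[0]+=0.876
I5: z[0]−=0.591, z[3]+=0.591
R5: Y=0.0002208 on G[1,3]
R6: Y=0.03704 on G[0,3]
R7: Y=0.05319 on G[2,0]
R8: Y=0.001418 on G[3,2]
R9: Y=0.0002278 on G[1,2]
V1: row V2−V1=1.05, i_V1 at 2,1
solve → V1=0.000, V2=1.050, V3=10.30
aux → i_L1=1.360, i_V1=-1.422

-0.002275 A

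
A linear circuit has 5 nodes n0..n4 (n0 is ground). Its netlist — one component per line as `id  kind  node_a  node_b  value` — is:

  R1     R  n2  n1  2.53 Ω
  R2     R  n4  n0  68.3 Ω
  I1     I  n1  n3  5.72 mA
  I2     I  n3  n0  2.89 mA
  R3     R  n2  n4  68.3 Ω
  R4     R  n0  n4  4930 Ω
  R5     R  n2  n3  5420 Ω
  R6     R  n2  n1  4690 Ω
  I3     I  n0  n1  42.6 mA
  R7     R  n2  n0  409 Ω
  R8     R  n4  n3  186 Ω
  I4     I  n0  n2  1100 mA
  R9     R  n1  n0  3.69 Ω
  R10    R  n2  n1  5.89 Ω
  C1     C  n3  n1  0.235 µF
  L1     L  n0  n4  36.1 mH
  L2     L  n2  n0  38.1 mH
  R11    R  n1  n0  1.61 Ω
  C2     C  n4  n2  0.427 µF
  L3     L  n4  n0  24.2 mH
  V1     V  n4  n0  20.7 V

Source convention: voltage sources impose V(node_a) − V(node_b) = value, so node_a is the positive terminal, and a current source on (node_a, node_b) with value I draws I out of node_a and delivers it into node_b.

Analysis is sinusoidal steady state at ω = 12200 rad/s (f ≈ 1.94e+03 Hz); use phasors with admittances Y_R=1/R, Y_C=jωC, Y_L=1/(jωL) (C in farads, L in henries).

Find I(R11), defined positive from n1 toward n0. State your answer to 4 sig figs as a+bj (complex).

Element admittances at ω=12200 rad/s:
  Y(R1) = 0.3953+0.000j S between n2,n1
  Y(R2) = 0.01464+0.000j S between n4,n0
  I1: injects 0.00572 A into n3 (from n1)
  I2: injects 0.00289 A into n0 (from n3)
  Y(R3) = 0.01464+0.000j S between n2,n4
  Y(R4) = 0.0002028+0.000j S between n0,n4
  Y(R5) = 0.0001845+0.000j S between n2,n3
  Y(R6) = 0.0002132+0.000j S between n2,n1
  I3: injects 0.0426 A into n1 (from n0)
  Y(R7) = 0.002445+0.000j S between n2,n0
  Y(R8) = 0.005376+0.000j S between n4,n3
  I4: injects 1.1 A into n2 (from n0)
  Y(R9) = 0.2710+0.000j S between n1,n0
  Y(R10) = 0.1698+0.000j S between n2,n1
  Y(C1) = 0.000+0.002867j S between n3,n1
  Y(L1) = 0.000-0.002271j S between n0,n4
  Y(L2) = 0.000-0.002151j S between n2,n0
  Y(R11) = 0.6211+0.000j S between n1,n0
  Y(C2) = 0.000+0.005209j S between n4,n2
  Y(L3) = 0.000-0.003387j S between n4,n0
  V1: constraint V(n4)−V(n0) = 20.7
Assemble and solve the 5×5 MNA system:
  V(n1)=1.568+0.1481j  V(n2)=3.937+0.3057j  V(n3)=16.59-7.734j  V(n4)=20.70+0.000j
  i(V1)=-0.5764-0.007319j

0.9737+0.09201j A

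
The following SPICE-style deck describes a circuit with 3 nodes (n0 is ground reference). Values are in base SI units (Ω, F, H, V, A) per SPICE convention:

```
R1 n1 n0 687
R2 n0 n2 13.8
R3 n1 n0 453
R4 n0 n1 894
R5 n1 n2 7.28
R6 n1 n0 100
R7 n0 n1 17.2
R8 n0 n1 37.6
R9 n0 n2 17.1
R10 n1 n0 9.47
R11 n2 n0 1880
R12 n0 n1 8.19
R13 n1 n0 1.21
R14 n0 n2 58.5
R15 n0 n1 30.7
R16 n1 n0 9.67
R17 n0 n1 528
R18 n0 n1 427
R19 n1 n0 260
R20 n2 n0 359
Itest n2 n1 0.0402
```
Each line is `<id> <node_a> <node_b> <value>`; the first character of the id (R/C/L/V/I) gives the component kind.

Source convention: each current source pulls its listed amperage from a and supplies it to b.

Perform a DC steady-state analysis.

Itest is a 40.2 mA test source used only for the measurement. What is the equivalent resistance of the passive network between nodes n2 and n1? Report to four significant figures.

R_eq = 3.664 Ω

Apply KCL at each of the 2 non-ground nodes and solve the resulting linear system.
Node n1: branches {R1, R3, R4, R5, R6, R7, R8, R10, R12, R13, R15, R16, R17, R18, R19, Itest} → V_1 = 0.01539
Node n2: branches {R2, R5, R9, R11, R14, R20, Itest} → V_2 = -0.1319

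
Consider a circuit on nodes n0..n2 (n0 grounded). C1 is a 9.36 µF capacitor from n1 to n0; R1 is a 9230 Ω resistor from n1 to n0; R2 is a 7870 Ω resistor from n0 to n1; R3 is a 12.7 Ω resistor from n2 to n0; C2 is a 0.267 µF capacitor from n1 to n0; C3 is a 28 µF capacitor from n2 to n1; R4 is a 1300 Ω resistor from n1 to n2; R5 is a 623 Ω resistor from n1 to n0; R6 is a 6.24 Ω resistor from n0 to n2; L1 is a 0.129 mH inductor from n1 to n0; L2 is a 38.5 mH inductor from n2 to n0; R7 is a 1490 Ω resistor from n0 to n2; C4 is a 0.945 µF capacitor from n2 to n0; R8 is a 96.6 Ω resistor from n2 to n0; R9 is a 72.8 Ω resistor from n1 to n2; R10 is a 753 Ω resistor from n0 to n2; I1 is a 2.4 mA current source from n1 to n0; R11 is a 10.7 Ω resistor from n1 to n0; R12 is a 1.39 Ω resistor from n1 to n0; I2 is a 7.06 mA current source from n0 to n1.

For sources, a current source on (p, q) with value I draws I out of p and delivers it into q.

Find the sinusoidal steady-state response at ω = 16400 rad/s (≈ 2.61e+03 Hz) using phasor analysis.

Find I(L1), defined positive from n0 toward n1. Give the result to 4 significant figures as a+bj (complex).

-0.0004370+0.002117j A

Apply KCL at each of the 2 non-ground nodes and solve the resulting linear system.
Node n1: branches {C1, R1, R2, C2, C3, R4, R5, L1, R9, I1, R11, R12, I2} → V_1 = 0.004479+0.0009245j
Node n2: branches {R3, C3, R4, R6, L2, R7, C4, R8, R9, R10} → V_2 = 0.003001+0.002446j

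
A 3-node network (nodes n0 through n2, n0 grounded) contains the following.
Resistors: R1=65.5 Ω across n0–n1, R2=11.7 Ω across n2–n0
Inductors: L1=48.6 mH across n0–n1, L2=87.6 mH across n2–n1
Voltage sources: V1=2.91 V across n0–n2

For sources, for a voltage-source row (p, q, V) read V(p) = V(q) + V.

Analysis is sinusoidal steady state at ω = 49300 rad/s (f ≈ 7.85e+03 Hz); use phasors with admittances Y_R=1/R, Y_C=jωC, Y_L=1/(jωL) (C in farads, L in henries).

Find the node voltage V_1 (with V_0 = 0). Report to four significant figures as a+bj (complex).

Apply KCL at each of the 2 non-ground nodes and solve the resulting linear system.
Node n1: branches {R1, L1, L2} → V_1 = -0.001873+0.04406j
Node n2: branches {R2, L2, V1} → V_2 = -2.910+0.000j
Source currents: i(V1)=-0.2487+0.0006734j

-0.001873+0.04406j V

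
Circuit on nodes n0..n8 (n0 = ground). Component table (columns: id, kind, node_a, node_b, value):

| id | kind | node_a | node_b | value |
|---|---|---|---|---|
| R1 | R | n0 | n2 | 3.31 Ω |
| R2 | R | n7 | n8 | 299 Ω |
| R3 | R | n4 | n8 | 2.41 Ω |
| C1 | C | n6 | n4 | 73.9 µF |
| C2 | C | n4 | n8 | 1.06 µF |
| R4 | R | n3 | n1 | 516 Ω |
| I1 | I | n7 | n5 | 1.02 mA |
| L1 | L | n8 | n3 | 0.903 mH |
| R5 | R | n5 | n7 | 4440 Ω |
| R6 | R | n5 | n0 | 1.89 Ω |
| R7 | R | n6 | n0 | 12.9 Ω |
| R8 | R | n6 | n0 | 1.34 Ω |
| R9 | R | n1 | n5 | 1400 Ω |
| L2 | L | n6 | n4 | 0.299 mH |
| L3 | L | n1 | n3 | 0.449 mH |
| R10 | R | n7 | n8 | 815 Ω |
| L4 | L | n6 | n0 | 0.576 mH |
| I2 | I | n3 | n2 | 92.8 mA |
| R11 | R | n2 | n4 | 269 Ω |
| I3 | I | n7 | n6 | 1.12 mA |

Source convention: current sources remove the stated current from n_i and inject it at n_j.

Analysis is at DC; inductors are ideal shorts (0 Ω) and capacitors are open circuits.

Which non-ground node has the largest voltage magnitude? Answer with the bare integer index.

Element admittances at DC:
  Y(R1) = 0.3021 S between n0,n2
  Y(R2) = 0.003344 S between n7,n8
  Y(R3) = 0.4149 S between n4,n8
  Y(C1) = 0.000 S between n6,n4
  Y(C2) = 0.000 S between n4,n8
  Y(R4) = 0.001938 S between n3,n1
  I1: injects 0.00102 A into n5 (from n7)
  L1: short n8↔n3 (DC inductor)
  Y(R5) = 0.0002252 S between n5,n7
  Y(R6) = 0.5291 S between n5,n0
  Y(R7) = 0.07752 S between n6,n0
  Y(R8) = 0.7463 S between n6,n0
  Y(R9) = 0.0007143 S between n1,n5
  L2: short n6↔n4 (DC inductor)
  L3: short n1↔n3 (DC inductor)
  Y(R10) = 0.001227 S between n7,n8
  L4: short n6↔n0 (DC inductor)
  I2: injects 0.0928 A into n2 (from n3)
  Y(R11) = 0.003717 S between n2,n4
  I3: injects 0.00112 A into n6 (from n7)
Assemble and solve the 12×12 MNA system:
  V(n1)=-0.2280  V(n2)=0.3034  V(n3)=-0.2280  V(n4)=0.000  V(n5)=0.001335  V(n6)=0.000  V(n7)=-0.6634  V(n8)=-0.2280
  i(L1)=0.09264  i(L2)=0.09350  i(L3)=0.0001638  i(L4)=-0.09238

7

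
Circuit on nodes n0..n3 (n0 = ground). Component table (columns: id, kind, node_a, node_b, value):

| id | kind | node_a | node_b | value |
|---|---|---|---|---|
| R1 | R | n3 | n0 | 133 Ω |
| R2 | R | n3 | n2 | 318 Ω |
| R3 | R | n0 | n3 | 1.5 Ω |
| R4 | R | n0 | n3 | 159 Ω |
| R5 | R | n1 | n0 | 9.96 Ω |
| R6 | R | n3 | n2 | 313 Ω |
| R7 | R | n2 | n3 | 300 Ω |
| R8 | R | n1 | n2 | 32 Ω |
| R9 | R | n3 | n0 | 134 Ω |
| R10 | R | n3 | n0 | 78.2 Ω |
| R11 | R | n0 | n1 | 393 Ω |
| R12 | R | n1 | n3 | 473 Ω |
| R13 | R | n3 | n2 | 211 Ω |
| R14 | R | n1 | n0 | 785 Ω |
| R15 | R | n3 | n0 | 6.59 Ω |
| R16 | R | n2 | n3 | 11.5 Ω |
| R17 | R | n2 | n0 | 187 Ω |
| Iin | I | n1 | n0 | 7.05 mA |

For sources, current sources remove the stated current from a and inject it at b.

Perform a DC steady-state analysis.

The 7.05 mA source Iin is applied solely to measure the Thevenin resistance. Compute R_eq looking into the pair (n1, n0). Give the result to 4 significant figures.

Apply KCL at each of the 3 non-ground nodes and solve the resulting linear system.
Node n1: branches {R5, R8, R11, R12, R14, Iin} → V_1 = -0.05432
Node n2: branches {R2, R6, R7, R8, R13, R16, R17} → V_2 = -0.01344
Node n3: branches {R1, R2, R3, R4, R6, R7, R9, R10, R12, R13, R15, R16} → V_3 = -0.001545

R_eq = 7.705 Ω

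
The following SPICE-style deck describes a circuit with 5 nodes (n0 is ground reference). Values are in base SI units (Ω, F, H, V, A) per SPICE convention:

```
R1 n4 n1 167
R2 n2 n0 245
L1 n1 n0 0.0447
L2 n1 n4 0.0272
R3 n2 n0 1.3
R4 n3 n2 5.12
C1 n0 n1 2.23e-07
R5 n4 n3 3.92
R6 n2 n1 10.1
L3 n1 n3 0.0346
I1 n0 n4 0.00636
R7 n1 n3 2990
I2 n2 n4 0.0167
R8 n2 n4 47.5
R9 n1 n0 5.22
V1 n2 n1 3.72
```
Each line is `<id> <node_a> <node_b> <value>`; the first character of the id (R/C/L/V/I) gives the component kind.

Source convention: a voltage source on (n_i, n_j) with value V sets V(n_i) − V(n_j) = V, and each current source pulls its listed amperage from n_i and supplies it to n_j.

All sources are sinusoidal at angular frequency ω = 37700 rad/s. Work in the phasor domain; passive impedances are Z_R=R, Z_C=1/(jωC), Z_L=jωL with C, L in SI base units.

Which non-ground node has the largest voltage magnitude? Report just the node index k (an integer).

MNA unknowns: 4 node voltages V₁..V_4 plus 1 source current (V1)
R1: Y=0.005988+0.000j on G[4,1]
R2: Y=0.004082+0.000j on G[2,0]
L1: Y=0.000-0.0005934j on G[1,0]
L2: Y=0.000-0.0009752j on G[1,4]
R3: Y=0.7692+0.000j on G[2,0]
R4: Y=0.1953+0.000j on G[3,2]
C1: Y=0.000+0.008407j on G[0,1]
R5: Y=0.2551+0.000j on G[4,3]
R6: Y=0.09901+0.000j on G[2,1]
L3: Y=0.000-0.0007666j on G[1,3]
I1: z[0]−=0.00636, z[4]+=0.00636
R7: Y=0.0003344+0.000j on G[1,3]
I2: z[2]−=0.0167, z[4]+=0.0167
R8: Y=0.02105+0.000j on G[2,4]
R9: Y=0.1916+0.000j on G[1,0]
V1: row V2−V1=3.72, i_V1 at 2,1
solve → V1=-2.975+0.02409j, V2=0.7454+0.02409j, V3=0.7427+0.05194j, V4=0.7456+0.06213j
aux → i_V1=-0.9619-0.01239j

1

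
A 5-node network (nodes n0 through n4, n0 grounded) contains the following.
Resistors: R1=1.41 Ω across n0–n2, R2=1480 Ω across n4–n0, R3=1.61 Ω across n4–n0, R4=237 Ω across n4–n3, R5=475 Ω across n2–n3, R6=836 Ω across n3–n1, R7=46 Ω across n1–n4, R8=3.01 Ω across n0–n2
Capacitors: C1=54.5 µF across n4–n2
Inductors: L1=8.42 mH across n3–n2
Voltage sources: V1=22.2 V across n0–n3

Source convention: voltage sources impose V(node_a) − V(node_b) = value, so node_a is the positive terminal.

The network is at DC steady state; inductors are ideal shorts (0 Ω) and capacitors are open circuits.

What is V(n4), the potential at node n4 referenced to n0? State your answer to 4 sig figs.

-0.1895 V

Element admittances at DC:
  Y(R1) = 0.7092 S between n0,n2
  Y(R2) = 0.0006757 S between n4,n0
  Y(R3) = 0.6211 S between n4,n0
  Y(R4) = 0.004219 S between n4,n3
  Y(C1) = 0.000 S between n4,n2
  Y(R5) = 0.002105 S between n2,n3
  Y(R6) = 0.001196 S between n3,n1
  Y(R7) = 0.02174 S between n1,n4
  L1: short n3↔n2 (DC inductor)
  Y(R8) = 0.3322 S between n0,n2
  V1: constraint V(n0)−V(n3) = 22.2
Assemble and solve the 6×6 MNA system:
  V(n1)=-1.337  V(n2)=-22.20  V(n3)=-22.20  V(n4)=-0.1895
  i(L1)=-23.12  i(V1)=-23.24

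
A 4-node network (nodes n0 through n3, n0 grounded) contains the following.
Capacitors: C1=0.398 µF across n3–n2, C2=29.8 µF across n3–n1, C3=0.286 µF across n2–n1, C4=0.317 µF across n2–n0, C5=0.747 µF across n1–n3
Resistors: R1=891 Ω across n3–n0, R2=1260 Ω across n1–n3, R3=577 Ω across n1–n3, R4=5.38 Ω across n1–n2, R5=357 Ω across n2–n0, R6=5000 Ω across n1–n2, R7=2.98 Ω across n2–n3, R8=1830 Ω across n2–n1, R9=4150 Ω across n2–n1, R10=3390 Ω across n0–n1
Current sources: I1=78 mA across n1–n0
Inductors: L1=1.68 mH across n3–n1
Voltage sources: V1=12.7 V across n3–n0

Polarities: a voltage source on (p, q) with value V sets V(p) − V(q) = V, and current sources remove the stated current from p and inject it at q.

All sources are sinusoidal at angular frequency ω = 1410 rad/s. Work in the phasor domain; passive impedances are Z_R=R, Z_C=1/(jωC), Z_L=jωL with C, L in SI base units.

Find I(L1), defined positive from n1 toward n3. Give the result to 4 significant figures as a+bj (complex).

-0.09581+0.02892j A

MNA unknowns: 3 node voltages V₁..V_3 plus 1 source current (V1)
C1: Y=0.000+0.0005612j on G[3,2]
R1: Y=0.001122+0.000j on G[3,0]
C2: Y=0.000+0.04202j on G[3,1]
I1: z[1]−=0.078, z[0]+=0.078
R2: Y=0.0007937+0.000j on G[1,3]
L1: Y=0.000-0.4222j on G[3,1]
R3: Y=0.001733+0.000j on G[1,3]
C3: Y=0.000+0.0004033j on G[2,1]
R4: Y=0.1859+0.000j on G[1,2]
R5: Y=0.002801+0.000j on G[2,0]
R6: Y=0.0002000+0.000j on G[1,2]
R7: Y=0.3356+0.000j on G[2,3]
R8: Y=0.0005464+0.000j on G[2,1]
R9: Y=0.0002410+0.000j on G[2,1]
C4: Y=0.000+0.0004470j on G[2,0]
R10: Y=0.0002950+0.000j on G[0,1]
C5: Y=0.000+0.001053j on G[1,3]
V1: row V3−V0=12.7, i_V1 at 3,0
solve → V1=12.63-0.2269j, V2=12.61-0.09135j, V3=12.70+0.000j
aux → i_V1=-0.1313-0.005312j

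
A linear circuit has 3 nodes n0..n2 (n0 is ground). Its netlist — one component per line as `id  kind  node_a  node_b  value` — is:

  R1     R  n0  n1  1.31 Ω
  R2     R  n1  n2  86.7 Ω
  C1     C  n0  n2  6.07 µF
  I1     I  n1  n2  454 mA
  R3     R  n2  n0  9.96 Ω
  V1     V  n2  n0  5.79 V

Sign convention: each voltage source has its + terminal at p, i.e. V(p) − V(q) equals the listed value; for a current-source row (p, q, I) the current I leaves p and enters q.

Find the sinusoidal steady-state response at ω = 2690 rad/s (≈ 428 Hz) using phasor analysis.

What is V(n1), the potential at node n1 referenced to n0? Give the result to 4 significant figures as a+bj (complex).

-0.4997+0.000j V

Element admittances at ω=2690 rad/s:
  Y(R1) = 0.7634+0.000j S between n0,n1
  Y(R2) = 0.01153+0.000j S between n1,n2
  Y(C1) = 0.000+0.01633j S between n0,n2
  I1: injects 0.454 A into n2 (from n1)
  Y(R3) = 0.1004+0.000j S between n2,n0
  V1: constraint V(n2)−V(n0) = 5.79
Assemble and solve the 3×3 MNA system:
  V(n1)=-0.4997+0.000j  V(n2)=5.790+0.000j
  i(V1)=-0.1999-0.09454j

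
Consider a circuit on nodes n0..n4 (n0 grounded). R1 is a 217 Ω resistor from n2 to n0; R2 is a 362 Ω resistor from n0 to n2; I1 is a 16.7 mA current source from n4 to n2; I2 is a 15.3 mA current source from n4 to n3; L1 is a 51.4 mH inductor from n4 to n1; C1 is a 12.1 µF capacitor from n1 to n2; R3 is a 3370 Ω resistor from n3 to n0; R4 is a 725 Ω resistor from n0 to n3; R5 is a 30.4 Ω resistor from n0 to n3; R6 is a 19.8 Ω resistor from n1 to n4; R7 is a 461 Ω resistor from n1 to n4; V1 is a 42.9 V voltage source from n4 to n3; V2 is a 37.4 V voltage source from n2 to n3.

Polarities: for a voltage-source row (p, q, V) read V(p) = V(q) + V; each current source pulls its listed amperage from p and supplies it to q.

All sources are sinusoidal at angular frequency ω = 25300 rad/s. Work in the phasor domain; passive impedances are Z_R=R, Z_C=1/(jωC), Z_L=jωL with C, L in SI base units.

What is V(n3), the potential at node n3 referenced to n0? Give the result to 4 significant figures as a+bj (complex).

Apply KCL at each of the 4 non-ground nodes and solve the resulting linear system.
Node n1: branches {L1, C1, R6, R7} → V_1 = 30.97-0.9236j
Node n2: branches {R1, R2, I1, C1, V2} → V_2 = 30.83+0.000j
Node n3: branches {I2, R3, R4, R5, V1, V2} → V_3 = -6.573+0.000j
Node n4: branches {I1, I2, L1, R6, R7, V1} → V_4 = 36.33+0.000j
Source currents: i(V1)=-0.3148-0.04453j, i(V2)=0.07224+0.04453j

-6.573+0.000j V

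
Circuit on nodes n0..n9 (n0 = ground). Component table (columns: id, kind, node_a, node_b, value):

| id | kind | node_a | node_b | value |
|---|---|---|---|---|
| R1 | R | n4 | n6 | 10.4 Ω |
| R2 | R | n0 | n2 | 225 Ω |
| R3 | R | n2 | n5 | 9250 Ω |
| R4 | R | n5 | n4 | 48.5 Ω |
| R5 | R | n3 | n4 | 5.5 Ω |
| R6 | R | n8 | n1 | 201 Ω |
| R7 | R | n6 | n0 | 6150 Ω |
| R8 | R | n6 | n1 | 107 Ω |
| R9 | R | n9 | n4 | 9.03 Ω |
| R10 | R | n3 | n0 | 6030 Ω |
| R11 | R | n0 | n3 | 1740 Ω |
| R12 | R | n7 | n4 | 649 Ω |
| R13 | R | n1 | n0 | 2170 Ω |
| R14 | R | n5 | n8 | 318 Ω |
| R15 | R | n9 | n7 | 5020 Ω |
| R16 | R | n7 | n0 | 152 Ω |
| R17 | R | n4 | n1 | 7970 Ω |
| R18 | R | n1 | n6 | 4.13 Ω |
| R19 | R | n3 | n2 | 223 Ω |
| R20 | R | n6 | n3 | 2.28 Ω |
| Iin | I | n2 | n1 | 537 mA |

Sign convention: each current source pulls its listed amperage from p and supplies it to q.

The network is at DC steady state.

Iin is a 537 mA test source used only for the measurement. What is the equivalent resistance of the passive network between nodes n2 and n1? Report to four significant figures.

R_eq = 164.3 Ω

Apply KCL at each of the 9 non-ground nodes and solve the resulting linear system.
Node n1: branches {R6, R8, R13, R17, R18, Iin} → V_1 = 55.47
Node n2: branches {R2, R3, R19, Iin} → V_2 = -32.73
Node n3: branches {R5, R10, R11, R19, R20} → V_3 = 52.52
Node n4: branches {R1, R4, R5, R9, R12, R17} → V_4 = 52.57
Node n5: branches {R3, R4, R14} → V_5 = 52.41
Node n6: branches {R1, R7, R8, R18, R20} → V_6 = 53.46
Node n7: branches {R12, R15, R16} → V_7 = 11.00
Node n8: branches {R6, R14} → V_8 = 54.29
Node n9: branches {R9, R15} → V_9 = 52.50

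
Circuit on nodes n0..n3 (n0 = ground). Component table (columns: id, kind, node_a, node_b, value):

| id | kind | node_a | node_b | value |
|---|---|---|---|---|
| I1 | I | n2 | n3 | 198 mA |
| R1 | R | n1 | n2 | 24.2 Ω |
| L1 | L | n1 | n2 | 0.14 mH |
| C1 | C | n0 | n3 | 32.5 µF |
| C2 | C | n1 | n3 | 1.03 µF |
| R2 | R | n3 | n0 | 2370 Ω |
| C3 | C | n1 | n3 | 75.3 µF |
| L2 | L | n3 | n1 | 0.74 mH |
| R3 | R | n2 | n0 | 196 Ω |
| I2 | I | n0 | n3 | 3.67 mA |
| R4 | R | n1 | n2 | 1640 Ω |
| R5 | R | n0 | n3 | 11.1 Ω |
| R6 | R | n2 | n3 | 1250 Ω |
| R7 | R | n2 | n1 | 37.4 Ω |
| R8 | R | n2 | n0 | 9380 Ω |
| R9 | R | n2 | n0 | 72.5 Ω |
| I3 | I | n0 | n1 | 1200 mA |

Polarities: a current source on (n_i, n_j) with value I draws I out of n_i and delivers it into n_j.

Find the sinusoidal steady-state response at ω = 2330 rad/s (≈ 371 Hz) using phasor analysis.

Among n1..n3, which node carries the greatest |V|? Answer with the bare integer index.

3

Apply KCL at each of the 3 non-ground nodes and solve the resulting linear system.
Node n1: branches {R1, L1, C2, C3, L2, R4, R7, I3} → V_1 = 7.136-3.240j
Node n2: branches {I1, R1, L1, R3, R4, R6, R7, R8, R9} → V_2 = 7.114-3.349j
Node n3: branches {I1, C1, C2, R2, C3, L2, I2, R5, R6} → V_3 = 7.290-5.396j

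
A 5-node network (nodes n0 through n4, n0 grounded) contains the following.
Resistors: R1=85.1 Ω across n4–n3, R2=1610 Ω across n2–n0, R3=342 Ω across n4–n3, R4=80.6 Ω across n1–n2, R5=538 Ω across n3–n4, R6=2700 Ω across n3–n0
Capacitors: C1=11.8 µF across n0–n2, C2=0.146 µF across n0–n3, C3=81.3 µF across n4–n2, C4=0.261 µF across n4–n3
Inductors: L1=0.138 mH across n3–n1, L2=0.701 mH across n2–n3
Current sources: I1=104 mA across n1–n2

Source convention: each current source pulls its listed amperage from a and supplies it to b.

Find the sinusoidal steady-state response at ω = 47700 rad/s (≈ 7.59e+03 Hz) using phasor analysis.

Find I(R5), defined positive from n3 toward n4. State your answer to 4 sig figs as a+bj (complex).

Apply KCL at each of the 4 non-ground nodes and solve the resulting linear system.
Node n1: branches {L1, R4, I1} → V_1 = -3.239-1.373j
Node n2: branches {C1, R2, C3, R4, L2, I1} → V_2 = 0.03929+0.009820j
Node n3: branches {R1, L1, C2, R3, C4, L2, R5, R6} → V_3 = -3.126-0.9564j
Node n4: branches {R1, C3, R3, C4, R5} → V_4 = 0.02501+0.02012j

-0.005856-0.001815j A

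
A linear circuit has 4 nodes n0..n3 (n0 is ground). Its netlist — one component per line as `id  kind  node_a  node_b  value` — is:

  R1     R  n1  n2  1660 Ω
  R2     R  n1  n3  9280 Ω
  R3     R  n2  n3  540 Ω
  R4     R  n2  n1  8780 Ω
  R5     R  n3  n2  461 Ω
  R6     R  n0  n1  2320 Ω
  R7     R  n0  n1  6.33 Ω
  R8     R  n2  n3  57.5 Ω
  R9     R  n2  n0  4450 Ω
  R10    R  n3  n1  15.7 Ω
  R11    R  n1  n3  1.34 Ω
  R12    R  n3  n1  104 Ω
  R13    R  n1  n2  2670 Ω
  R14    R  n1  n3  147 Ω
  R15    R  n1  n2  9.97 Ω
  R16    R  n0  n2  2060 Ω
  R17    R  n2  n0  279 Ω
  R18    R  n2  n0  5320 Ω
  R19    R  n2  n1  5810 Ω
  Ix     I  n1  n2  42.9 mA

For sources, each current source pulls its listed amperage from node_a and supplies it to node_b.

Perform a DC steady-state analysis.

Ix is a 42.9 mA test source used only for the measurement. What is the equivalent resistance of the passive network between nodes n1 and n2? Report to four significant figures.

Element admittances at DC:
  Y(R1) = 0.0006024 S between n1,n2
  Y(R2) = 0.0001078 S between n1,n3
  Y(R3) = 0.001852 S between n2,n3
  Y(R4) = 0.0001139 S between n2,n1
  Y(R5) = 0.002169 S between n3,n2
  Y(R6) = 0.0004310 S between n0,n1
  Y(R7) = 0.1580 S between n0,n1
  Y(R8) = 0.01739 S between n2,n3
  Y(R9) = 0.0002247 S between n2,n0
  Y(R10) = 0.06369 S between n3,n1
  Y(R11) = 0.7463 S between n1,n3
  Y(R12) = 0.009615 S between n3,n1
  Y(R13) = 0.0003745 S between n1,n2
  Y(R14) = 0.006803 S between n1,n3
  Y(R15) = 0.1003 S between n1,n2
  Y(R16) = 0.0004854 S between n0,n2
  Y(R17) = 0.003584 S between n2,n0
  Y(R18) = 0.0001880 S between n2,n0
  Y(R19) = 0.0001721 S between n2,n1
  Ix: injects 0.0429 A into n2 (from n1)
Assemble and solve the 3×3 MNA system:
  V(n1)=-0.009310  V(n2)=0.3290  V(n3)=-0.0007660

R_eq = 7.887 Ω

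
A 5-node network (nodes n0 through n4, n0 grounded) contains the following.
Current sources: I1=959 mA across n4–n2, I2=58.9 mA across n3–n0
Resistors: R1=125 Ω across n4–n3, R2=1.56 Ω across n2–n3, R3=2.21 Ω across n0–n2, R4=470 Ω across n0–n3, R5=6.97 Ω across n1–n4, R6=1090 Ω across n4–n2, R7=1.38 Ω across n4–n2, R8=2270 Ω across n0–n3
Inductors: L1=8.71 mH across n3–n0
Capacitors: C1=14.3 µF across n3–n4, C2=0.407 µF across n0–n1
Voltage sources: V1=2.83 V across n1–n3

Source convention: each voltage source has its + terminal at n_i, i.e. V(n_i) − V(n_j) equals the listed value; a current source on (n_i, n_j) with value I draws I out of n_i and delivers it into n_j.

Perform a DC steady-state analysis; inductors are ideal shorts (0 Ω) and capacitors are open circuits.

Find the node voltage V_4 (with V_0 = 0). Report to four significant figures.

-0.2901 V

Element admittances at DC:
  I1: injects 0.959 A into n2 (from n4)
  Y(R1) = 0.008000 S between n4,n3
  Y(R2) = 0.6410 S between n2,n3
  Y(R3) = 0.4525 S between n0,n2
  Y(R4) = 0.002128 S between n0,n3
  Y(R5) = 0.1435 S between n1,n4
  L1: short n3↔n0 (DC inductor)
  Y(R6) = 0.0009174 S between n4,n2
  Y(R7) = 0.7246 S between n4,n2
  Y(R8) = 0.0004405 S between n0,n3
  Y(C1) = 0.000 S between n3,n4
  Y(C2) = 0.000 S between n0,n1
  I2: injects 0.0589 A into n0 (from n3)
  V1: constraint V(n1)−V(n3) = 2.83
Assemble and solve the 6×6 MNA system:
  V(n1)=2.830  V(n2)=0.4115  V(n3)=0.000  V(n4)=-0.2901
  i(L1)=-0.2451  i(V1)=-0.4476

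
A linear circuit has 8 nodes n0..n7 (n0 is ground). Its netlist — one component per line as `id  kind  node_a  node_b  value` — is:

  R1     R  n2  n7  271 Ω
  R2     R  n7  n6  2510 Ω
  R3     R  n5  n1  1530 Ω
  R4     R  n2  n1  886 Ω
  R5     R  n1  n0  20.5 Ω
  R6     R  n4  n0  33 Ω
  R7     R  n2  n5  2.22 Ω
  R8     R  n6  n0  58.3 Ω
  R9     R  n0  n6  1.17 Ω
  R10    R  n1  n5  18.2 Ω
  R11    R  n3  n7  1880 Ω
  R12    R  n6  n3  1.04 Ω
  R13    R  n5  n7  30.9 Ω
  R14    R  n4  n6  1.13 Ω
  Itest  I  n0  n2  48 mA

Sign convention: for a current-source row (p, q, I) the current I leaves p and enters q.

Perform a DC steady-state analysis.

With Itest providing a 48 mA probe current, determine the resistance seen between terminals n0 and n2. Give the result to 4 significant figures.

Element admittances at DC:
  Y(R1) = 0.003690 S between n2,n7
  Y(R2) = 0.0003984 S between n7,n6
  Y(R3) = 0.0006536 S between n5,n1
  Y(R4) = 0.001129 S between n2,n1
  Y(R5) = 0.04878 S between n1,n0
  Y(R6) = 0.03030 S between n4,n0
  Y(R7) = 0.4505 S between n2,n5
  Y(R8) = 0.01715 S between n6,n0
  Y(R9) = 0.8547 S between n0,n6
  Y(R10) = 0.05495 S between n1,n5
  Y(R11) = 0.0005319 S between n3,n7
  Y(R12) = 0.9615 S between n6,n3
  Y(R13) = 0.03236 S between n5,n7
  Y(R14) = 0.8850 S between n4,n6
  Itest: injects 0.048 A into n2 (from n0)
Assemble and solve the 7×7 MNA system:
  V(n1)=0.9510  V(n2)=1.870  V(n3)=0.002743  V(n4)=0.001727  V(n5)=1.767  V(n6)=0.001786  V(n7)=1.733

R_eq = 38.96 Ω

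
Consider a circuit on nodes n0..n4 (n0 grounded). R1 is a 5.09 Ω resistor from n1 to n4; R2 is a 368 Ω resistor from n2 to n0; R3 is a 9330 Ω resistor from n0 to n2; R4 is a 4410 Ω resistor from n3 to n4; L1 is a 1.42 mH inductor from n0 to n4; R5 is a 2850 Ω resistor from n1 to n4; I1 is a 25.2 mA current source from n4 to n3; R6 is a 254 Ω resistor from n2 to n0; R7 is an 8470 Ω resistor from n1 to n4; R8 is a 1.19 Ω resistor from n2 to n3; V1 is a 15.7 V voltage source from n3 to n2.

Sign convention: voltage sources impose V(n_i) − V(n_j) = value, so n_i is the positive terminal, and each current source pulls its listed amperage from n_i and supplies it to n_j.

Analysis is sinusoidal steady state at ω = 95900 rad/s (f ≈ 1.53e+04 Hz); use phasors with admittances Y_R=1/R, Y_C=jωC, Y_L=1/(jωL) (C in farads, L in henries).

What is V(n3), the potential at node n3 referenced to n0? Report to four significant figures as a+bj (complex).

18.79-0.09244j V

Element admittances at ω=95900 rad/s:
  Y(R1) = 0.1965+0.000j S between n1,n4
  Y(R2) = 0.002717+0.000j S between n2,n0
  Y(R3) = 0.0001072+0.000j S between n0,n2
  Y(R4) = 0.0002268+0.000j S between n3,n4
  Y(L1) = 0.000-0.007343j S between n0,n4
  Y(R5) = 0.0003509+0.000j S between n1,n4
  I1: injects 0.0252 A into n3 (from n4)
  Y(R6) = 0.003937+0.000j S between n2,n0
  Y(R7) = 0.0001181+0.000j S between n1,n4
  Y(R8) = 0.8403+0.000j S between n2,n3
  V1: constraint V(n3)−V(n2) = 15.7
Assemble and solve the 5×5 MNA system:
  V(n1)=-0.08511-2.849j  V(n2)=3.094-0.09244j  V(n3)=18.79-0.09244j  V(n4)=-0.08511-2.849j
  i(V1)=-13.17-0.0006250j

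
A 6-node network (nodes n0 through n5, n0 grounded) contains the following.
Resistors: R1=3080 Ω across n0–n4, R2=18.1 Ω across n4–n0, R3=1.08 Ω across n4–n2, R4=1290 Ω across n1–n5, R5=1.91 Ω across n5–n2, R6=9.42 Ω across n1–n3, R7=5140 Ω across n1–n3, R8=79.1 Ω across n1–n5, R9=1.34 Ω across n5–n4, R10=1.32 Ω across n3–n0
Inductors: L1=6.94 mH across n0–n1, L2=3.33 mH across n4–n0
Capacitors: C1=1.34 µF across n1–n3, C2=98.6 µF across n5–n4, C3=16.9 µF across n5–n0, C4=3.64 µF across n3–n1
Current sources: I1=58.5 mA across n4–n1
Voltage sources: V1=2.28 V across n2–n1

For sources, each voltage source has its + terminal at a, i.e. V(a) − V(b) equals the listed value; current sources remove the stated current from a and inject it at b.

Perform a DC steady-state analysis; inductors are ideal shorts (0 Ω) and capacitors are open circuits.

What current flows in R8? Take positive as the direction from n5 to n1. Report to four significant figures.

0.01176 A

Apply KCL at each of the 5 non-ground nodes and solve the resulting linear system.
Node n1: branches {L1, C1, R4, R6, R7, R8, I1, C4, V1} → V_1 = 0.000
Node n2: branches {R3, R5, V1} → V_2 = 2.280
Node n3: branches {C1, R6, R7, C4, R10} → V_3 = 0.000
Node n4: branches {R1, R2, R3, L2, C2, I1, R9} → V_4 = 0.000
Node n5: branches {R4, R5, C2, R8, C3, R9} → V_5 = 0.9302
Source currents: i(L1)=2.747, i(L2)=2.747, i(V1)=-2.818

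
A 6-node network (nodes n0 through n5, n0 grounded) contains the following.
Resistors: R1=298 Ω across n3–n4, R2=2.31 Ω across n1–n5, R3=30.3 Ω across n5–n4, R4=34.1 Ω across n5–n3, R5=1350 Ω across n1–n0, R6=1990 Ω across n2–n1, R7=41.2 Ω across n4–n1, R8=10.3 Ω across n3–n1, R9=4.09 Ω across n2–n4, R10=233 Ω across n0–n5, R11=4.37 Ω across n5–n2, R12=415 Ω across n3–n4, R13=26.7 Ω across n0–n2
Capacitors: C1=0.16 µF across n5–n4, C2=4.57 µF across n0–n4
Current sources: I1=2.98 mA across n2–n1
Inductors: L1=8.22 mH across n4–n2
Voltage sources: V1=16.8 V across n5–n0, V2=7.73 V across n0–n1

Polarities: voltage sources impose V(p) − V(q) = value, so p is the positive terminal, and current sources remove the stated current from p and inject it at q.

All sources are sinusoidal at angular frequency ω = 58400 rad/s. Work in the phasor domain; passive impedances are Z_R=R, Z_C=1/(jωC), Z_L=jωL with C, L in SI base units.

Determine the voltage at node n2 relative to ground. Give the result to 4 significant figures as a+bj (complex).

9.446-2.431j V

Element admittances at ω=58400 rad/s:
  Y(R1) = 0.003356+0.000j S between n3,n4
  Y(R2) = 0.4329+0.000j S between n1,n5
  Y(R3) = 0.03300+0.000j S between n5,n4
  Y(C1) = 0.000+0.009344j S between n5,n4
  I1: injects 0.00298 A into n1 (from n2)
  Y(R4) = 0.02933+0.000j S between n5,n3
  Y(C2) = 0.000+0.2669j S between n0,n4
  Y(R5) = 0.0007407+0.000j S between n1,n0
  Y(R6) = 0.0005025+0.000j S between n2,n1
  Y(R7) = 0.02427+0.000j S between n4,n1
  Y(R8) = 0.09709+0.000j S between n3,n1
  Y(R9) = 0.2445+0.000j S between n2,n4
  Y(L1) = 0.000-0.002083j S between n4,n2
  Y(R10) = 0.004292+0.000j S between n0,n5
  Y(R11) = 0.2288+0.000j S between n5,n2
  Y(R12) = 0.002410+0.000j S between n3,n4
  Y(R13) = 0.03745+0.000j S between n0,n2
  V1: constraint V(n5)−V(n0) = 16.8
  V2: constraint V(n0)−V(n1) = 7.73
Assemble and solve the 7×7 MNA system:
  V(n1)=-7.730+0.000j  V(n2)=9.446-2.431j  V(n3)=-1.772-0.2237j  V(n4)=4.082-5.128j  V(n5)=16.80+0.000j
  i(V1)=-13.29-0.8509j  i(V2)=-11.50+0.1474j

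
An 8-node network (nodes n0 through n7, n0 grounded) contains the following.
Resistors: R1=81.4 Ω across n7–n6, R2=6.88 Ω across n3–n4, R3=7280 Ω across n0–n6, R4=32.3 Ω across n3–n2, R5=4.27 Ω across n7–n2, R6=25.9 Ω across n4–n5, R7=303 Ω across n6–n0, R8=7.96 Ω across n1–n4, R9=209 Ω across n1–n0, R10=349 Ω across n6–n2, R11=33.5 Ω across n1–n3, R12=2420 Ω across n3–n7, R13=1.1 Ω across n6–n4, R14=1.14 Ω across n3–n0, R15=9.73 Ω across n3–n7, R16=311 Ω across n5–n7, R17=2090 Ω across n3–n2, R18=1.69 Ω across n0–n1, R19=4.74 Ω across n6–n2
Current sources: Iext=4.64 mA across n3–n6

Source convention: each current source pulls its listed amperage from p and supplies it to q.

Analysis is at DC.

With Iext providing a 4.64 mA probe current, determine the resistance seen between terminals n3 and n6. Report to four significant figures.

R_eq = 3.761 Ω

Apply KCL at each of the 7 non-ground nodes and solve the resulting linear system.
Node n1: branches {R8, R9, R11, R18} → V_1 = 0.002009
Node n2: branches {R4, R5, R10, R17, R19} → V_2 = 0.01061
Node n3: branches {R2, R4, R11, R12, R14, R15, R17, Iext} → V_3 = -0.001429
Node n4: branches {R2, R6, R8, R13} → V_4 = 0.01237
Node n5: branches {R6, R16} → V_5 = 0.01198
Node n6: branches {R1, R3, R7, R10, R13, R19, Iext} → V_6 = 0.01602
Node n7: branches {R1, R5, R12, R15, R16} → V_7 = 0.007292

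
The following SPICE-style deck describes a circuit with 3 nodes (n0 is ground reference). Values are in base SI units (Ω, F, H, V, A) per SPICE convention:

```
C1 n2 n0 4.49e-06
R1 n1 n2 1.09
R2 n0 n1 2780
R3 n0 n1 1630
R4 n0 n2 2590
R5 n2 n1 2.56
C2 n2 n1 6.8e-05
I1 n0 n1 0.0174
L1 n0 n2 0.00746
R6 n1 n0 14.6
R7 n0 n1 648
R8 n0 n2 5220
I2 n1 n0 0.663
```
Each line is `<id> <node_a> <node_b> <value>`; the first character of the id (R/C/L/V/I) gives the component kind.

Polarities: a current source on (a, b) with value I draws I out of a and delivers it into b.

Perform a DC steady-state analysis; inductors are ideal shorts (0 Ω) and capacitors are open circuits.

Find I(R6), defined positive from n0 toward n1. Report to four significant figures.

Element admittances at DC:
  Y(C1) = 0.000 S between n2,n0
  Y(R1) = 0.9174 S between n1,n2
  Y(R2) = 0.0003597 S between n0,n1
  Y(R3) = 0.0006135 S between n0,n1
  Y(R4) = 0.0003861 S between n0,n2
  Y(R5) = 0.3906 S between n2,n1
  Y(C2) = 0.000 S between n2,n1
  I1: injects 0.0174 A into n1 (from n0)
  L1: short n0↔n2 (DC inductor)
  Y(R6) = 0.06849 S between n1,n0
  Y(R7) = 0.001543 S between n0,n1
  Y(R8) = 0.0001916 S between n0,n2
  I2: injects 0.663 A into n0 (from n1)
Assemble and solve the 3×3 MNA system:
  V(n1)=-0.4681  V(n2)=0.000
  i(L1)=0.6124

0.03206 A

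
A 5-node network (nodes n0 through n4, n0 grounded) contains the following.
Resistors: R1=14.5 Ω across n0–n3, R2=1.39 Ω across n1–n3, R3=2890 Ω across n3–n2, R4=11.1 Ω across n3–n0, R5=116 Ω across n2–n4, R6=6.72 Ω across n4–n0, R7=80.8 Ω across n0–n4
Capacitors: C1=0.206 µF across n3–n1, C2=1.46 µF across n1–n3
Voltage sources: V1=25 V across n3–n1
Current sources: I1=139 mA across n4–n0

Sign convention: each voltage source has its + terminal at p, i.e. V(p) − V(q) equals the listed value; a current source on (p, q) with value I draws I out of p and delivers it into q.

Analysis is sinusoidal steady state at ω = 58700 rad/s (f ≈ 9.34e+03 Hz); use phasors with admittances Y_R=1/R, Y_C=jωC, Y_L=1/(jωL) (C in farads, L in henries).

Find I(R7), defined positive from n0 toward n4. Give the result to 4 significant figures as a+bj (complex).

0.01065+0.000j A

MNA unknowns: 4 node voltages V₁..V_4 plus 1 source current (V1)
R1: Y=0.06897+0.000j on G[0,3]
R2: Y=0.7194+0.000j on G[1,3]
R3: Y=0.0003460+0.000j on G[3,2]
R4: Y=0.09009+0.000j on G[3,0]
C1: Y=0.000+0.01209j on G[3,1]
R5: Y=0.008621+0.000j on G[2,4]
C2: Y=0.000+0.08570j on G[1,3]
R6: Y=0.1488+0.000j on G[4,0]
R7: Y=0.01238+0.000j on G[0,4]
V1: row V3−V1=25, i_V1 at 3,1
I1: z[4]−=0.139, z[0]+=0.139
solve → V1=-25.00+0.000j, V2=-0.8274+0.000j, V3=-0.001796+0.000j, V4=-0.8606+0.000j
aux → i_V1=-17.99-2.445j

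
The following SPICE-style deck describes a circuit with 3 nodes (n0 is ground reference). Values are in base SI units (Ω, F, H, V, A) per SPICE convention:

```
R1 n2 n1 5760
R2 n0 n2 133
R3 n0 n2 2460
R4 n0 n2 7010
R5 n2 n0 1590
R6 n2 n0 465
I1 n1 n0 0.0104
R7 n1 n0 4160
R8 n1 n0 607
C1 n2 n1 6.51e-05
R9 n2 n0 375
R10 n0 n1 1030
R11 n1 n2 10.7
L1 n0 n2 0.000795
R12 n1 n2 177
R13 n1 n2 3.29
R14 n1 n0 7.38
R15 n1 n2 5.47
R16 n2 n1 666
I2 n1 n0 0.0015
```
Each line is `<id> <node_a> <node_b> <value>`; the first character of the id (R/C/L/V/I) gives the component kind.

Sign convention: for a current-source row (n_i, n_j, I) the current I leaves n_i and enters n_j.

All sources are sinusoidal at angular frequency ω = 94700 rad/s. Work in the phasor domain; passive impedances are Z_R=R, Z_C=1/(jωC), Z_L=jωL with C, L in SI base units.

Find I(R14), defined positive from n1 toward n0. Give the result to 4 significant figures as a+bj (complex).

Element admittances at ω=94700 rad/s:
  Y(R1) = 0.0001736+0.000j S between n2,n1
  Y(R2) = 0.007519+0.000j S between n0,n2
  Y(R3) = 0.0004065+0.000j S between n0,n2
  Y(R4) = 0.0001427+0.000j S between n0,n2
  Y(R5) = 0.0006289+0.000j S between n2,n0
  Y(R6) = 0.002151+0.000j S between n2,n0
  I1: injects 0.0104 A into n0 (from n1)
  Y(R7) = 0.0002404+0.000j S between n1,n0
  Y(R8) = 0.001647+0.000j S between n1,n0
  Y(C1) = 0.000+6.165j S between n2,n1
  Y(R9) = 0.002667+0.000j S between n2,n0
  Y(R10) = 0.0009709+0.000j S between n0,n1
  Y(R11) = 0.09346+0.000j S between n1,n2
  Y(L1) = 0.000-0.01328j S between n0,n2
  Y(R12) = 0.005650+0.000j S between n1,n2
  Y(R13) = 0.3040+0.000j S between n1,n2
  Y(R14) = 0.1355+0.000j S between n1,n0
  Y(R15) = 0.1828+0.000j S between n1,n2
  Y(R16) = 0.001502+0.000j S between n2,n1
  I2: injects 0.0015 A into n0 (from n1)
Assemble and solve the 2×2 MNA system:
  V(n1)=-0.07773-0.006792j  V(n2)=-0.07786-0.006991j

-0.01053-0.0009204j A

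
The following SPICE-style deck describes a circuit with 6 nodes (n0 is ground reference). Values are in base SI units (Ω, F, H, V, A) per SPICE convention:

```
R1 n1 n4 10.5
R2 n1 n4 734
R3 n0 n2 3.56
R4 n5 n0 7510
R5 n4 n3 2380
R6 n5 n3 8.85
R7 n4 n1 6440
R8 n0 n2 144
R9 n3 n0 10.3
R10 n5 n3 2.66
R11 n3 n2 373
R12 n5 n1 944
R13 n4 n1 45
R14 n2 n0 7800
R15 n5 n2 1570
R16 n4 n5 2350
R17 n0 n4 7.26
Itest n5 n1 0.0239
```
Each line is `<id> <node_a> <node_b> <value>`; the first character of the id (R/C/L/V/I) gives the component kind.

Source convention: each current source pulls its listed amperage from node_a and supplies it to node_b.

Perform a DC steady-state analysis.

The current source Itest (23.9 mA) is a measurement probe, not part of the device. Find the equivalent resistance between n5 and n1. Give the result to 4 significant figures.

MNA unknowns: 5 node voltages V₁..V_5
R1: Y=0.09524 on G[1,4]
R2: Y=0.001362 on G[1,4]
R3: Y=0.2809 on G[0,2]
R4: Y=0.0001332 on G[5,0]
R5: Y=0.0004202 on G[4,3]
R6: Y=0.1130 on G[5,3]
R7: Y=0.0001553 on G[4,1]
R8: Y=0.006944 on G[0,2]
R9: Y=0.09709 on G[3,0]
R10: Y=0.3759 on G[5,3]
R11: Y=0.002681 on G[3,2]
R12: Y=0.001059 on G[5,1]
R13: Y=0.02222 on G[4,1]
R14: Y=0.0001282 on G[2,0]
R15: Y=0.0006369 on G[5,2]
R16: Y=0.0004255 on G[4,5]
R17: Y=0.1377 on G[0,4]
Itest: z[5]−=0.0239, z[1]+=0.0239
solve → V1=0.3613, V2=-0.002691, V3=-0.2273, V4=0.1661, V5=-0.2739

R_eq = 26.58 Ω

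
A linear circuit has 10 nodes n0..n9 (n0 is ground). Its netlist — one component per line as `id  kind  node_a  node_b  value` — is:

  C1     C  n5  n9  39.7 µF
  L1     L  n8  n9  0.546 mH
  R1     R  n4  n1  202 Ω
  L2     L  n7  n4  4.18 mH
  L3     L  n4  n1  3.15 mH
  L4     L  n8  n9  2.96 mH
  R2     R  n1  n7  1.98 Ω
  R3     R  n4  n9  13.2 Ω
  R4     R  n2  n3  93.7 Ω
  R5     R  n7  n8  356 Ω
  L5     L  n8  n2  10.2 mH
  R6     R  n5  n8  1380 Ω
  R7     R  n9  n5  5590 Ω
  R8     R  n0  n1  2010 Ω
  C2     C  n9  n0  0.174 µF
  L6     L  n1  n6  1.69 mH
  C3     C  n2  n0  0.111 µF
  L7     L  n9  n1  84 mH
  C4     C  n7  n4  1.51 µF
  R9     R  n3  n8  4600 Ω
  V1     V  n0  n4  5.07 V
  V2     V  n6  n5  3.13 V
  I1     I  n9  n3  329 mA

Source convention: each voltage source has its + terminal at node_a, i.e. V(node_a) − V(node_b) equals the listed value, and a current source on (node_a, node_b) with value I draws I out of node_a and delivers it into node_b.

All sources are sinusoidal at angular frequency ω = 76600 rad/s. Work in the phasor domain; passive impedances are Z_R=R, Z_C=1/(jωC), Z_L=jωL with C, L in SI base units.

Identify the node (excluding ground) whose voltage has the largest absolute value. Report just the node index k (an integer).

3

MNA unknowns: 9 node voltages V₁..V_9 plus 2 source currents (V1, V2)
C1: Y=0.000+3.041j on G[5,9]
L1: Y=0.000-0.02391j on G[8,9]
R1: Y=0.004950+0.000j on G[4,1]
L2: Y=0.000-0.003123j on G[7,4]
L3: Y=0.000-0.004144j on G[4,1]
L4: Y=0.000-0.004410j on G[8,9]
R2: Y=0.5051+0.000j on G[1,7]
R3: Y=0.07576+0.000j on G[4,9]
R4: Y=0.01067+0.000j on G[2,3]
R5: Y=0.002809+0.000j on G[7,8]
L5: Y=0.000-0.001280j on G[8,2]
R6: Y=0.0007246+0.000j on G[5,8]
R7: Y=0.0001789+0.000j on G[9,5]
R8: Y=0.0004975+0.000j on G[0,1]
C2: Y=0.000+0.01333j on G[9,0]
L6: Y=0.000-0.007725j on G[1,6]
C3: Y=0.000+0.008503j on G[2,0]
L7: Y=0.000-0.0001554j on G[9,1]
C4: Y=0.000+0.1157j on G[7,4]
R9: Y=0.0002174+0.000j on G[3,8]
V1: row V0−V4=5.07, i_V1 at 0,4
V2: row V6−V5=3.13, i_V2 at 6,5
I1: z[9]−=0.329, z[3]+=0.329
solve → V1=-4.920+0.03308j, V2=2.894-44.28j, V3=32.87-43.39j, V4=-5.070+0.000j, V5=-9.804+1.216j, V6=-6.674+1.216j, V7=-4.941+0.003863j, V8=-8.973-0.08380j, V9=-9.799+1.214j
aux → i_V1=0.3578-0.1060j, i_V2=-0.009141-0.01355j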